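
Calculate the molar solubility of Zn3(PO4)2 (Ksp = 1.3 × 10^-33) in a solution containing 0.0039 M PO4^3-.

Zn3(PO4)2(s) ⇌ 3 Zn^2+ + 2 PO4^3-
Ksp = [Zn^2+]^3[PO4^3-]^2
If s mol/L dissolves here, [Zn^2+] = 3s, [PO4^3-] = 0.0039 + 2s ≈ 0.0039 (Ksp is small, so little additional dissolves).
Ksp ≈ (3s)^3 × (0.0039)^2
s = 1.5 × 10^-10 M
Check: 2s = 2.9 x 10^-10 ≪ 0.0039, so the approximation is valid.

s = 1.5 × 10^-10 M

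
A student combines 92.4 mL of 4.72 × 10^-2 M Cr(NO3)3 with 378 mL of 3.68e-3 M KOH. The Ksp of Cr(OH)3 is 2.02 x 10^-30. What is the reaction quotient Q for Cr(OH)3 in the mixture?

2.40 x 10^-10

Total volume = 92.4 + 378 = 470.4 mL.
[Cr^3+] = 4.72 × 10^-2 × (92.4/470.4) = 9.271 × 10^-3 M
[OH^-] = 3.68 x 10^-3 × (378/470.4) = 2.957 × 10^-3 M
Cr(OH)3(s) ⇌ Cr^3+(aq) + 3 OH^-(aq), so Q = [Cr^3+][OH^-]^3
Q = (9.271 x 10^-3)(2.957 x 10^-3)^3 = 2.40 × 10^-10
Q > Ksp, so Cr(OH)3 will precipitate.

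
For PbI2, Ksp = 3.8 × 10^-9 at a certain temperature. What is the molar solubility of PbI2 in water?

PbI2(s) <=> Pb^2+(aq) + 2 I^-(aq)
Ksp = [Pb^2+][I^-]^2
With molar solubility s: [Pb^2+] = s, [I^-] = 2s.
So Ksp = s × (2s)^2 = 4s^3
Solving, s = (3.8 × 10^-9/4)^(1/3) = 9.8 × 10^-4 M

s ≈ 9.8 x 10^-4 M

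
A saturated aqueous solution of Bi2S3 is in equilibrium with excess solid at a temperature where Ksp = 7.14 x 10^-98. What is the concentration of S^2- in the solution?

[S^2-] ≈ 4.38e-20 M

Bi2S3(s) ⇌ 2 Bi^3+ + 3 S^2-
Ksp = [Bi^3+]^2[S^2-]^3
Let s = molar solubility. Then [Bi^3+] = 2s and [S^2-] = 3s.
Substituting: Ksp = (2s)^2(3s)^3 = 108s^5
s^5 = 7.14 x 10^-98 / 108, so s = 1.459 x 10^-20 M
[S^2-] = 3s = 4.38 x 10^-20 M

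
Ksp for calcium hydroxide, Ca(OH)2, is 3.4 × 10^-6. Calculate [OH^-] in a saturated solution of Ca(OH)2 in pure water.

[OH^-] = 1.9 × 10^-2 M

Ca(OH)2(s) <=> Ca^2+ + 2 OH^-
Ksp = [Ca^2+][OH^-]^2
For each mole of Ca(OH)2 that dissolves: [Ca^2+] = s, [OH^-] = 2s.
So Ksp = s × (2s)^2 = 4s^3
s^3 = 3.4 × 10^-6 / 4, so s = 9.47 x 10^-3 M
[OH^-] = 2s = 1.9 × 10^-2 M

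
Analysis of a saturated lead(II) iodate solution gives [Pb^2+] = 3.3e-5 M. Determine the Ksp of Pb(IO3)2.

Pb(IO3)2(s) ⇌ Pb^2+ + 2 IO3^-
Stoichiometry gives [IO3^-] = (2/1)[Pb^2+] = 6.60 x 10^-5 M.
Ksp = [Pb^2+][IO3^-]^2
Ksp = 3.3 × 10^-5 × (6.60 x 10^-5)^2 = 1.4 × 10^-13

Ksp ≈ 1.4e-13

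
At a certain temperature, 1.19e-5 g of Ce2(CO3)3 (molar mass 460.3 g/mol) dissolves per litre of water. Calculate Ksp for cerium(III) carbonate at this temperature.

1.25 x 10^-36

Molar solubility s = (1.19 x 10^-5 g/L) / (460.3 g/mol) = 2.585 x 10^-8 M.
Ce2(CO3)3(s) ⇌ 2 Ce^3+ + 3 CO3^2-
If s mol/L of Ce2(CO3)3 dissolves, [Ce^3+] = 2s and [CO3^2-] = 3s.
Ksp = [Ce^3+]^2[CO3^2-]^3
Substituting: Ksp = (2s)^2(3s)^3 = 108s^5
Ksp = 108 × (2.585 x 10^-8)^5 = 1.25 x 10^-36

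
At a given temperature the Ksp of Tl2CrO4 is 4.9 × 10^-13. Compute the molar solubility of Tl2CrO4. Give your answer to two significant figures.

s ≈ 5.0 × 10^-5 M

Tl2CrO4(s) ⇌ 2 Tl^+ + CrO4^2-
Ksp = [Tl^+]^2[CrO4^2-]
Let s = molar solubility. Then [Tl^+] = 2s and [CrO4^2-] = s.
Substituting: Ksp = (2s)^2s = 4s^3
s = (4.9 × 10^-13 / 4)^(1/3) = 5.0 × 10^-5 M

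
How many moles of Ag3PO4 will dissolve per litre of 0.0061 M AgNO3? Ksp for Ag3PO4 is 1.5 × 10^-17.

6.6e-11 M

Ag3PO4(s) ⇌ 3 Ag^+(aq) + PO4^3-(aq)
Ksp = [Ag^+]^3[PO4^3-]
Let s = moles of Ag3PO4 that dissolve per litre. [Ag^+] = 0.0061 + 3s ≈ 0.0061, [PO4^3-] = s (common-ion effect: Ag^+ is already 0.0061 M).
Ksp ≈ (0.0061)^3 × s
s = 6.6 x 10^-11 M
Check: 3s = 2.0 x 10^-10 ≪ 0.0061, so the approximation is valid.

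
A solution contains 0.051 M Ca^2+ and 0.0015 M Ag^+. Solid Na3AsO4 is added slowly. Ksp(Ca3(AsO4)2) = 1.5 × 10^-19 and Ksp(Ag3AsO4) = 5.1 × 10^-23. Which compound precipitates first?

Ag3AsO4

Precipitation of each salt starts when its ion product equals its Ksp.
For Ca3(AsO4)2: 1.5 × 10^-19 = (0.051)^3 × [AsO4^3-]^2  ⇒  [AsO4^3-] = 3.4 x 10^-8 M.
For Ag3AsO4: 5.1 × 10^-23 = (0.0015)^3 × [AsO4^3-]  ⇒  [AsO4^3-] = 1.5 x 10^-14 M.
The salt with the lower threshold [AsO4^3-] precipitates first: Ag3AsO4.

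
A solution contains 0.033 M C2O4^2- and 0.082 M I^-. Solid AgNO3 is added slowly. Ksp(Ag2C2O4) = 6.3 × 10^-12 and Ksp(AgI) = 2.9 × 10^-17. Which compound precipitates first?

AgI

Each salt begins to precipitate when Q = Ksp, i.e. when [Ag^+] reaches its threshold.
For Ag2C2O4: 6.3 × 10^-12 = 0.033 × [Ag^+]^2  ⇒  [Ag^+] = 1.4 x 10^-5 M.
For AgI: 2.9 × 10^-17 = 0.082 × [Ag^+]  ⇒  [Ag^+] = 3.5 × 10^-16 M.
The salt with the lower threshold [Ag^+] precipitates first: AgI.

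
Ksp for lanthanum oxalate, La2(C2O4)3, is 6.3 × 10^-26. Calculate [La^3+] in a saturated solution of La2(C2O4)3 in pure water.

La2(C2O4)3(s) <=> 2 La^3+(aq) + 3 C2O4^2-(aq)
Ksp = [La^3+]^2[C2O4^2-]^3
If s mol/L of La2(C2O4)3 dissolves, [La^3+] = 2s and [C2O4^2-] = 3s.
Ksp = (2s)^2(3s)^3 = 108s^5
s^5 = 6.3 × 10^-26 / 108, so s = 3.57 × 10^-6 M
[La^3+] = 2s = 7.1 x 10^-6 M

[La^3+] = 7.1 × 10^-6 M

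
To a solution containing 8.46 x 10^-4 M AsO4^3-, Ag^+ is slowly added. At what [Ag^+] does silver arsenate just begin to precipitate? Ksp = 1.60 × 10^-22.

5.74 × 10^-7 M

Ag3AsO4(s) ⇌ 3 Ag^+(aq) + AsO4^3-(aq)
Ksp = [Ag^+]^3[AsO4^3-]
Precipitation begins when Q = Ksp. With [AsO4^3-] = 8.46 x 10^-4 M:
1.60 × 10^-22 = (8.46 x 10^-4) × [Ag^+]^3
[Ag^+] = (1.60 × 10^-22 / 8.46 × 10^-4)^(1/3) = 5.74 × 10^-7 M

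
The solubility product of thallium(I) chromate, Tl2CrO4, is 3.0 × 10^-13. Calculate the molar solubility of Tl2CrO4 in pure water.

s = 4.2 × 10^-5 M

Tl2CrO4(s) ⇌ 2 Tl^+ + CrO4^2-
Ksp = [Tl^+]^2[CrO4^2-]
Let s = molar solubility. Then [Tl^+] = 2s and [CrO4^2-] = s.
Ksp = (2s)^2s = 4s^3
s = (3.0 × 10^-13 / 4)^(1/3) = 4.2 x 10^-5 M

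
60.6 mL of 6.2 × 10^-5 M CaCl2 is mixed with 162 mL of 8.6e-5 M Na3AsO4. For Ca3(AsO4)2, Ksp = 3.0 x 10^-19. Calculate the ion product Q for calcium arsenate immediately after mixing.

Q = 1.9 × 10^-23

Total volume = 60.6 + 162 = 222.6 mL.
[Ca^2+] = 6.2 × 10^-5 × (60.6/222.6) = 1.69 x 10^-5 M
[AsO4^3-] = 8.6 x 10^-5 × (162/222.6) = 6.26 × 10^-5 M
Ca3(AsO4)2(s) ⇌ 3 Ca^2+ + 2 AsO4^3-, so Q = [Ca^2+]^3[AsO4^3-]^2
Q = (1.69 × 10^-5)^3(6.26 x 10^-5)^2 = 1.9 × 10^-23
Q < Ksp, so no precipitate of Ca3(AsO4)2 forms.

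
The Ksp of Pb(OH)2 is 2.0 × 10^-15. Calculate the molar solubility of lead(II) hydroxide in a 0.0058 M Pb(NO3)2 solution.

Pb(OH)2(s) <=> Pb^2+ + 2 OH^-
Ksp = [Pb^2+][OH^-]^2
Let s = moles of Pb(OH)2 that dissolve per litre. [Pb^2+] = 0.0058 + s ≈ 0.0058, [OH^-] = 2s (common-ion effect: Pb^2+ is already 0.0058 M).
Ksp ≈ 0.0058 × (2s)^2
s = 2.9 x 10^-7 M
Check: s = 2.9 × 10^-7 ≪ 0.0058, so the approximation is valid.

2.9e-7 M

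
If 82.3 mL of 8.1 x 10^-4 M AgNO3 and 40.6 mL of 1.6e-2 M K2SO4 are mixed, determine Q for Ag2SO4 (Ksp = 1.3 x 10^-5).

Total volume = 82.3 + 40.6 = 122.9 mL.
[Ag^+] = 8.1 × 10^-4 × (82.3/122.9) = 5.42 × 10^-4 M
[SO4^2-] = 1.6 × 10^-2 × (40.6/122.9) = 5.29 × 10^-3 M
Ag2SO4(s) ⇌ 2 Ag^+(aq) + SO4^2-(aq), so Q = [Ag^+]^2[SO4^2-]
Q = (5.42 × 10^-4)^2(5.29 × 10^-3) = 1.6 x 10^-9
Q < Ksp, so no precipitate of Ag2SO4 forms.

Q = 1.6e-9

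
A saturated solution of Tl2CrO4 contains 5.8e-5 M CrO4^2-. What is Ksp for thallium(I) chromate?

Tl2CrO4(s) ⇌ 2 Tl^+ + CrO4^2-
Stoichiometry gives [Tl^+] = (2/1)[CrO4^2-] = 1.16 × 10^-4 M.
Ksp = [Tl^+]^2[CrO4^2-]
Ksp = (1.16 x 10^-4)^2 × 5.8 × 10^-5 = 7.8 × 10^-13

7.8 × 10^-13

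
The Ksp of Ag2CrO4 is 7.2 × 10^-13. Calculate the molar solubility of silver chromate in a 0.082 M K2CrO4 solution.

Ag2CrO4(s) <=> 2 Ag^+ + CrO4^2-
Ksp = [Ag^+]^2[CrO4^2-]
Let s be the molar solubility in this solution. [Ag^+] = 2s, [CrO4^2-] = 0.082 + s ≈ 0.082 (Ksp is small, so little additional dissolves).
Ksp ≈ (2s)^2 × 0.082
s = 1.5 × 10^-6 M
Check: s = 1.5 × 10^-6 ≪ 0.082, so the approximation is valid.

1.5 × 10^-6 M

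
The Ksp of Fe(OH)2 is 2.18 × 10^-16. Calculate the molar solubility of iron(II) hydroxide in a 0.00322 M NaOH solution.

2.10e-11 M

Fe(OH)2(s) <=> Fe^2+ + 2 OH^-
Ksp = [Fe^2+][OH^-]^2
If s mol/L dissolves here, [Fe^2+] = s, [OH^-] = 0.00322 + 2s ≈ 0.00322 (common-ion effect: OH^- is already 0.00322 M).
Ksp ≈ s × (0.00322)^2
s = 2.10 × 10^-11 M
Check: 2s = 4.2 x 10^-11 ≪ 0.00322, so the approximation is valid.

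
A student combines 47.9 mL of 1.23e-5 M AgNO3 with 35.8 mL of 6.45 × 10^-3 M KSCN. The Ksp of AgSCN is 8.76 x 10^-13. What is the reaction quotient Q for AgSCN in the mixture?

Total volume = 47.9 + 35.8 = 83.7 mL.
[Ag^+] = 1.23 x 10^-5 × (47.9/83.7) = 7.039 × 10^-6 M
[SCN^-] = 6.45 x 10^-3 × (35.8/83.7) = 2.759 x 10^-3 M
AgSCN(s) ⇌ Ag^+ + SCN^-, so Q = [Ag^+][SCN^-]
Q = (7.039 x 10^-6)(2.759 × 10^-3) = 1.94 × 10^-8
Q > Ksp, so AgSCN will precipitate.

Q = 1.94 × 10^-8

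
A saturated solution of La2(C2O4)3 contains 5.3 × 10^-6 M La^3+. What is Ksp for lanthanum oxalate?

Ksp = 1.4 x 10^-26

La2(C2O4)3(s) <=> 2 La^3+(aq) + 3 C2O4^2-(aq)
Stoichiometry gives [C2O4^2-] = (3/2)[La^3+] = 7.95 × 10^-6 M.
Ksp = [La^3+]^2[C2O4^2-]^3
Ksp = (5.3 × 10^-6)^2 × (7.95 × 10^-6)^3 = 1.4 x 10^-26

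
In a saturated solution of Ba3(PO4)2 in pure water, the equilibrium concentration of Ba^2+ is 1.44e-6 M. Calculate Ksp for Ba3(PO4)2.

Ba3(PO4)2(s) ⇌ 3 Ba^2+(aq) + 2 PO4^3-(aq)
Stoichiometry gives [PO4^3-] = (2/3)[Ba^2+] = 9.600 × 10^-7 M.
Ksp = [Ba^2+]^3[PO4^3-]^2
Ksp = (1.44 × 10^-6)^3 × (9.600 × 10^-7)^2 = 2.75 × 10^-30

Ksp = 2.75 × 10^-30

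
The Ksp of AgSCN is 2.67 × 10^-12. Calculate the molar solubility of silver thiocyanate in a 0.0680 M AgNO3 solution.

s = 3.93 x 10^-11 M

AgSCN(s) ⇌ Ag^+ + SCN^-
Ksp = [Ag^+][SCN^-]
Let s be the molar solubility in this solution. [Ag^+] = 0.0680 + s ≈ 0.0680, [SCN^-] = s (Ksp is small, so little additional dissolves).
Ksp ≈ 0.0680 × s
s = 3.93 × 10^-11 M
Check: s = 3.9 × 10^-11 ≪ 0.0680, so the approximation is valid.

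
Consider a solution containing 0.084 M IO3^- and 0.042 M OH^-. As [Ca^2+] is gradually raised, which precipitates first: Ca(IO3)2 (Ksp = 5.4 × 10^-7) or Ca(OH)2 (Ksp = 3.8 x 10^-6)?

Each salt begins to precipitate when Q = Ksp, i.e. when [Ca^2+] reaches its threshold.
For Ca(IO3)2: 5.4 × 10^-7 = (0.084)^2 × [Ca^2+]  ⇒  [Ca^2+] = 7.7 × 10^-5 M.
For Ca(OH)2: 3.8 x 10^-6 = (0.042)^2 × [Ca^2+]  ⇒  [Ca^2+] = 2.2 × 10^-3 M.
The salt with the lower threshold [Ca^2+] precipitates first: Ca(IO3)2.

Ca(IO3)2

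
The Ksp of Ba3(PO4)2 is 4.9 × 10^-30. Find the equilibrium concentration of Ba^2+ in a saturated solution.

[Ba^2+] = 1.6 x 10^-6 M

Ba3(PO4)2(s) <=> 3 Ba^2+(aq) + 2 PO4^3-(aq)
Ksp = [Ba^2+]^3[PO4^3-]^2
If s mol/L of Ba3(PO4)2 dissolves, [Ba^2+] = 3s and [PO4^3-] = 2s.
Ksp = (3s)^3(2s)^2 = 108s^5
Solving, s = (4.9 × 10^-30/108)^(1/5) = 5.39 × 10^-7 M
[Ba^2+] = 3s = 1.6 × 10^-6 M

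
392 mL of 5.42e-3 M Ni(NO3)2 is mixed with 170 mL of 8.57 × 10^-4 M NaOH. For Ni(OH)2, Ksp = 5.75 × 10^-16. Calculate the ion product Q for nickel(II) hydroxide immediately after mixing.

2.54e-10

Total volume = 392 + 170 = 562 mL.
[Ni^2+] = 5.42 x 10^-3 × (392/562) = 3.780 × 10^-3 M
[OH^-] = 8.57 × 10^-4 × (170/562) = 2.592 x 10^-4 M
Ni(OH)2(s) ⇌ Ni^2+(aq) + 2 OH^-(aq), so Q = [Ni^2+][OH^-]^2
Q = (3.780 x 10^-3)(2.592 × 10^-4)^2 = 2.54 x 10^-10
Q > Ksp, so Ni(OH)2 will precipitate.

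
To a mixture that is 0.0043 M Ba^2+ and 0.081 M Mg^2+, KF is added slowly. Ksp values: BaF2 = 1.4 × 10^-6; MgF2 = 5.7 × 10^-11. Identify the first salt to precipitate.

Precipitation of each salt starts when its ion product equals its Ksp.
For BaF2: 1.4 × 10^-6 = 0.0043 × [F^-]^2  ⇒  [F^-] = 1.8 × 10^-2 M.
For MgF2: 5.7 × 10^-11 = 0.081 × [F^-]^2  ⇒  [F^-] = 2.7 x 10^-5 M.
The salt with the lower threshold [F^-] precipitates first: MgF2.

MgF2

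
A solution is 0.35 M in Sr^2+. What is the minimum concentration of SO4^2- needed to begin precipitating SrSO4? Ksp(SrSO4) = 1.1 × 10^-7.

SrSO4(s) <=> Sr^2+ + SO4^2-
Ksp = [Sr^2+][SO4^2-]
Precipitation begins when Q = Ksp. With [Sr^2+] = 0.35 M:
1.1 × 10^-7 = (0.35) × [SO4^2-]
[SO4^2-] = (1.1 × 10^-7 / 3.5 × 10^-1) = 3.1 × 10^-7 M

[SO4^2-] ≈ 3.1e-7 M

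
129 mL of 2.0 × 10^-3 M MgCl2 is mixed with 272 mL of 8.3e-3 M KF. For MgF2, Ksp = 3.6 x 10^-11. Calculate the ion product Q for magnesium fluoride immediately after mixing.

Total volume = 129 + 272 = 401 mL.
[Mg^2+] = 2.0 x 10^-3 × (129/401) = 6.43 x 10^-4 M
[F^-] = 8.3 × 10^-3 × (272/401) = 5.63 × 10^-3 M
MgF2(s) ⇌ Mg^2+(aq) + 2 F^-(aq), so Q = [Mg^2+][F^-]^2
Q = (6.43 x 10^-4)(5.63 x 10^-3)^2 = 2.0 × 10^-8
Q > Ksp, so MgF2 will precipitate.

2.0e-8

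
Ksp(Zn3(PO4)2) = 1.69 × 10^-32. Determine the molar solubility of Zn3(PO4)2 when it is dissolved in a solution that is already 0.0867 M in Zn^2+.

s = 2.55e-15 M

Zn3(PO4)2(s) <=> 3 Zn^2+ + 2 PO4^3-
Ksp = [Zn^2+]^3[PO4^3-]^2
Let s = moles of Zn3(PO4)2 that dissolve per litre. [Zn^2+] = 0.0867 + 3s ≈ 0.0867, [PO4^3-] = 2s (common-ion effect: Zn^2+ is already 0.0867 M).
Ksp ≈ (0.0867)^3 × (2s)^2
s = 2.55 x 10^-15 M
Check: 3s = 7.6 × 10^-15 ≪ 0.0867, so the approximation is valid.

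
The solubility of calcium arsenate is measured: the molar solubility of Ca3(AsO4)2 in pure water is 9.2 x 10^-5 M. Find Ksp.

Ksp = 7.1 × 10^-19

Ca3(AsO4)2(s) ⇌ 3 Ca^2+(aq) + 2 AsO4^3-(aq)
With molar solubility s: [Ca^2+] = 3s, [AsO4^3-] = 2s.
Ksp = [Ca^2+]^3[AsO4^3-]^2
Substituting: Ksp = (3s)^3(2s)^2 = 108s^5
Ksp = 108 × (9.2 × 10^-5)^5 = 7.1 × 10^-19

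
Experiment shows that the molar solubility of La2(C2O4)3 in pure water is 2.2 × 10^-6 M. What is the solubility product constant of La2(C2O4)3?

La2(C2O4)3(s) <=> 2 La^3+ + 3 C2O4^2-
Let s = molar solubility. Then [La^3+] = 2s and [C2O4^2-] = 3s.
Ksp = [La^3+]^2[C2O4^2-]^3
Substituting: Ksp = (2s)^2(3s)^3 = 108s^5
With s = 2.2 × 10^-6: Ksp = 5.6 × 10^-27

Ksp = 5.6 × 10^-27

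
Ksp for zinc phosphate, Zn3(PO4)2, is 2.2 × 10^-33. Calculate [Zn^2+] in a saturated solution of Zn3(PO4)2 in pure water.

[Zn^2+] = 3.5e-7 M

Zn3(PO4)2(s) ⇌ 3 Zn^2+(aq) + 2 PO4^3-(aq)
Ksp = [Zn^2+]^3[PO4^3-]^2
For each mole of Zn3(PO4)2 that dissolves: [Zn^2+] = 3s, [PO4^3-] = 2s.
Ksp = (3s)^3(2s)^2 = 108s^5
Solving, s = (2.2 × 10^-33/108)^(1/5) = 1.15 × 10^-7 M
[Zn^2+] = 3s = 3.5 × 10^-7 M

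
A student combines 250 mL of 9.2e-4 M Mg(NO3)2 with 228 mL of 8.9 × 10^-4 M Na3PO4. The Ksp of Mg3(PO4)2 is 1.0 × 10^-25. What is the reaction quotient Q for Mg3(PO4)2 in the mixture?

Total volume = 250 + 228 = 478 mL.
[Mg^2+] = 9.2 x 10^-4 × (250/478) = 4.81 × 10^-4 M
[PO4^3-] = 8.9 × 10^-4 × (228/478) = 4.25 × 10^-4 M
Mg3(PO4)2(s) ⇌ 3 Mg^2+(aq) + 2 PO4^3-(aq), so Q = [Mg^2+]^3[PO4^3-]^2
Q = (4.81 × 10^-4)^3(4.25 x 10^-4)^2 = 2.0 x 10^-17
Q > Ksp, so Mg3(PO4)2 will precipitate.

Q ≈ 2.0 × 10^-17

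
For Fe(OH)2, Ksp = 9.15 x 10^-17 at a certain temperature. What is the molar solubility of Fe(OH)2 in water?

s = 2.84 × 10^-6 M

Fe(OH)2(s) ⇌ Fe^2+(aq) + 2 OH^-(aq)
Ksp = [Fe^2+][OH^-]^2
Let s = molar solubility. Then [Fe^2+] = s and [OH^-] = 2s.
So Ksp = s × (2s)^2 = 4s^3
s^3 = 9.15 x 10^-17 / 4, so s = 2.84 × 10^-6 M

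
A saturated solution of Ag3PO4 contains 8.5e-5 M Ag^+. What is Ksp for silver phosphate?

Ksp ≈ 1.7 × 10^-17

Ag3PO4(s) ⇌ 3 Ag^+(aq) + PO4^3-(aq)
Stoichiometry gives [PO4^3-] = (1/3)[Ag^+] = 2.83 x 10^-5 M.
Ksp = [Ag^+]^3[PO4^3-]
Ksp = (8.5 × 10^-5)^3 × 2.83 × 10^-5 = 1.7 x 10^-17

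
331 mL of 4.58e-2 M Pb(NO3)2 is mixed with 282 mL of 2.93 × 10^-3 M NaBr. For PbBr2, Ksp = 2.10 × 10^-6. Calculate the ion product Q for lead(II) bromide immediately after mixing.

Q ≈ 4.49 x 10^-8

Total volume = 331 + 282 = 613 mL.
[Pb^2+] = 4.58 × 10^-2 × (331/613) = 2.473 × 10^-2 M
[Br^-] = 2.93 x 10^-3 × (282/613) = 1.348 x 10^-3 M
PbBr2(s) <=> Pb^2+ + 2 Br^-, so Q = [Pb^2+][Br^-]^2
Q = (2.473 x 10^-2)(1.348 x 10^-3)^2 = 4.49 × 10^-8
Q < Ksp, so no precipitate of PbBr2 forms.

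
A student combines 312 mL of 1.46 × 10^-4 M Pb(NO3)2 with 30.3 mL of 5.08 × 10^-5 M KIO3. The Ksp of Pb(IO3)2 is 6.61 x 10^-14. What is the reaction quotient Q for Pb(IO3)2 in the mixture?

Q = 2.69e-15

Total volume = 312 + 30.3 = 342.3 mL.
[Pb^2+] = 1.46 x 10^-4 × (312/342.3) = 1.331 × 10^-4 M
[IO3^-] = 5.08 x 10^-5 × (30.3/342.3) = 4.497 × 10^-6 M
Pb(IO3)2(s) <=> Pb^2+ + 2 IO3^-, so Q = [Pb^2+][IO3^-]^2
Q = (1.331 x 10^-4)(4.497 x 10^-6)^2 = 2.69 × 10^-15
Q < Ksp, so no precipitate of Pb(IO3)2 forms.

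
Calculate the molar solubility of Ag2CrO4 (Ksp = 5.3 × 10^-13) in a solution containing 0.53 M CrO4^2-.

Ag2CrO4(s) ⇌ 2 Ag^+ + CrO4^2-
Ksp = [Ag^+]^2[CrO4^2-]
Let s be the molar solubility in this solution. [Ag^+] = 2s, [CrO4^2-] = 0.53 + s ≈ 0.53 (Ksp is small, so little additional dissolves).
Ksp ≈ (2s)^2 × 0.53
s = 5.0 × 10^-7 M
Check: s = 5.0 x 10^-7 ≪ 0.53, so the approximation is valid.

5.0e-7 M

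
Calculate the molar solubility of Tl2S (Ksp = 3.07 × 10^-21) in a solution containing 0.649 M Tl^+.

s ≈ 7.29 × 10^-21 M

Tl2S(s) <=> 2 Tl^+ + S^2-
Ksp = [Tl^+]^2[S^2-]
Let s = moles of Tl2S that dissolve per litre. [Tl^+] = 0.649 + 2s ≈ 0.649, [S^2-] = s (since the Tl^+ already present dominates).
Ksp ≈ (0.649)^2 × s
s = 7.29 × 10^-21 M
Check: 2s = 1.5 × 10^-20 ≪ 0.649, so the approximation is valid.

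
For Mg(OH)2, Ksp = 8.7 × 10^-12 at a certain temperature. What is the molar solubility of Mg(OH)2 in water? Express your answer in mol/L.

Mg(OH)2(s) ⇌ Mg^2+ + 2 OH^-
Ksp = [Mg^2+][OH^-]^2
Let s = molar solubility. Then [Mg^2+] = s and [OH^-] = 2s.
Substituting: Ksp = s(2s)^2 = 4s^3
Solving, s = (8.7 × 10^-12/4)^(1/3) = 1.3 x 10^-4 M

1.3 x 10^-4 M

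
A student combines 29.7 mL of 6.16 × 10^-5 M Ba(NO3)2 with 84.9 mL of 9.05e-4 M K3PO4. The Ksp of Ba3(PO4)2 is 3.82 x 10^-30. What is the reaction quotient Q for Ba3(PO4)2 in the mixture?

Q ≈ 1.83 × 10^-21

Total volume = 29.7 + 84.9 = 114.6 mL.
[Ba^2+] = 6.16 x 10^-5 × (29.7/114.6) = 1.596 × 10^-5 M
[PO4^3-] = 9.05 x 10^-4 × (84.9/114.6) = 6.705 x 10^-4 M
Ba3(PO4)2(s) <=> 3 Ba^2+(aq) + 2 PO4^3-(aq), so Q = [Ba^2+]^3[PO4^3-]^2
Q = (1.596 × 10^-5)^3(6.705 × 10^-4)^2 = 1.83 × 10^-21
Q > Ksp, so Ba3(PO4)2 will precipitate.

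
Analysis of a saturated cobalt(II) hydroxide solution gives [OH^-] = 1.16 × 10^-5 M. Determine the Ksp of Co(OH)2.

7.80 × 10^-16

Co(OH)2(s) ⇌ Co^2+ + 2 OH^-
Stoichiometry gives [Co^2+] = (1/2)[OH^-] = 5.800 × 10^-6 M.
Ksp = [Co^2+][OH^-]^2
Ksp = 5.800 × 10^-6 × (1.16 × 10^-5)^2 = 7.80 x 10^-16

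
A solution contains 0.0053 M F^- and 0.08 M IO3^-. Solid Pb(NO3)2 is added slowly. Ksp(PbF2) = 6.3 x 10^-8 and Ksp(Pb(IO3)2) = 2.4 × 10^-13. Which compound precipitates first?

Pb(IO3)2

Precipitation of each salt starts when its ion product equals its Ksp.
For PbF2: 6.3 x 10^-8 = (0.0053)^2 × [Pb^2+]  ⇒  [Pb^2+] = 2.2 x 10^-3 M.
For Pb(IO3)2: 2.4 × 10^-13 = (0.08)^2 × [Pb^2+]  ⇒  [Pb^2+] = 3.8 × 10^-11 M.
The salt with the lower threshold [Pb^2+] precipitates first: Pb(IO3)2.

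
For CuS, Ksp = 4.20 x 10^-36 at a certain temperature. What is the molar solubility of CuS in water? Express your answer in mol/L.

2.05 x 10^-18 M

CuS(s) ⇌ Cu^2+ + S^2-
Ksp = [Cu^2+][S^2-]
For each mole of CuS that dissolves: [Cu^2+] = s, [S^2-] = s.
Ksp = s × s = s^2
s = √(4.20 x 10^-36) = 2.05 x 10^-18 M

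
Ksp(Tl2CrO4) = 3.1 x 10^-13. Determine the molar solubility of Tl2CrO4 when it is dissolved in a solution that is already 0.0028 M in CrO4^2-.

Tl2CrO4(s) ⇌ 2 Tl^+ + CrO4^2-
Ksp = [Tl^+]^2[CrO4^2-]
If s mol/L dissolves here, [Tl^+] = 2s, [CrO4^2-] = 0.0028 + s ≈ 0.0028 (Ksp is small, so little additional dissolves).
Ksp ≈ (2s)^2 × 0.0028
s = 5.3 x 10^-6 M
Check: s = 5.3 × 10^-6 ≪ 0.0028, so the approximation is valid.

s ≈ 5.3 x 10^-6 M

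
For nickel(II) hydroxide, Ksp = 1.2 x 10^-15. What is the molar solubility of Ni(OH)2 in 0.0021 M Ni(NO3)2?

Ni(OH)2(s) ⇌ Ni^2+ + 2 OH^-
Ksp = [Ni^2+][OH^-]^2
If s mol/L dissolves here, [Ni^2+] = 0.0021 + s ≈ 0.0021, [OH^-] = 2s (since Ni^2+ from Ni(NO3)2 dominates).
Ksp ≈ 0.0021 × (2s)^2
s = 3.8 × 10^-7 M
Check: s = 3.8 × 10^-7 ≪ 0.0021, so the approximation is valid.

s ≈ 3.8 x 10^-7 M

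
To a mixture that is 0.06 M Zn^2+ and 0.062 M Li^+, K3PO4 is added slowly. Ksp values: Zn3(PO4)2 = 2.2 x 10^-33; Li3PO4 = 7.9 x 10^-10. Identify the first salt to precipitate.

Precipitation of each salt starts when its ion product equals its Ksp.
For Zn3(PO4)2: 2.2 x 10^-33 = (0.06)^3 × [PO4^3-]^2  ⇒  [PO4^3-] = 3.2 x 10^-15 M.
For Li3PO4: 7.9 x 10^-10 = (0.062)^3 × [PO4^3-]  ⇒  [PO4^3-] = 3.3 × 10^-6 M.
The salt with the lower threshold [PO4^3-] precipitates first: Zn3(PO4)2.

Zn3(PO4)2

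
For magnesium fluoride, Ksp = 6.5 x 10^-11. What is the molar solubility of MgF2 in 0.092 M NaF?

s = 7.7 × 10^-9 M

MgF2(s) <=> Mg^2+ + 2 F^-
Ksp = [Mg^2+][F^-]^2
Let s be the molar solubility in this solution. [Mg^2+] = s, [F^-] = 0.092 + 2s ≈ 0.092 (Ksp is small, so little additional dissolves).
Ksp ≈ s × (0.092)^2
s = 7.7 x 10^-9 M
Check: 2s = 1.5 × 10^-8 ≪ 0.092, so the approximation is valid.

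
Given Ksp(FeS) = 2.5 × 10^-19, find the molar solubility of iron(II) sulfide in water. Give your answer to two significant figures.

s ≈ 5.0 × 10^-10 M

FeS(s) ⇌ Fe^2+(aq) + S^2-(aq)
Ksp = [Fe^2+][S^2-]
Let s = molar solubility. Then [Fe^2+] = s and [S^2-] = s.
Ksp = s × s = s^2
s = √(2.5 × 10^-19) = 5.0 × 10^-10 M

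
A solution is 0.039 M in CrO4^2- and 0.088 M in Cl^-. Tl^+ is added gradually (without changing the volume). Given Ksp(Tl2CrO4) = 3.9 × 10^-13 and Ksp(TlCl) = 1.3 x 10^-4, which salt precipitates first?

Tl2CrO4

Each salt begins to precipitate when Q = Ksp, i.e. when [Tl^+] reaches its threshold.
For Tl2CrO4: 3.9 × 10^-13 = 0.039 × [Tl^+]^2  ⇒  [Tl^+] = 3.2 × 10^-6 M.
For TlCl: 1.3 x 10^-4 = 0.088 × [Tl^+]  ⇒  [Tl^+] = 1.5 × 10^-3 M.
The salt with the lower threshold [Tl^+] precipitates first: Tl2CrO4.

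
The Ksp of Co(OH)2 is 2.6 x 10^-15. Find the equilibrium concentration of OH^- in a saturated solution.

[OH^-] = 1.7e-5 M

Co(OH)2(s) <=> Co^2+ + 2 OH^-
Ksp = [Co^2+][OH^-]^2
If s mol/L of Co(OH)2 dissolves, [Co^2+] = s and [OH^-] = 2s.
So Ksp = s × (2s)^2 = 4s^3
s^3 = 2.6 x 10^-15 / 4, so s = 8.66 x 10^-6 M
[OH^-] = 2s = 1.7 × 10^-5 M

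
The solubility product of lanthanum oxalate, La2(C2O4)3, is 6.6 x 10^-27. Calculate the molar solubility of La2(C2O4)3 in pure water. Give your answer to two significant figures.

La2(C2O4)3(s) ⇌ 2 La^3+ + 3 C2O4^2-
Ksp = [La^3+]^2[C2O4^2-]^3
With molar solubility s: [La^3+] = 2s, [C2O4^2-] = 3s.
Ksp = (2s)^2(3s)^3 = 108s^5
Solving, s = (6.6 x 10^-27/108)^(1/5) = 2.3 x 10^-6 M

s = 2.3 x 10^-6 M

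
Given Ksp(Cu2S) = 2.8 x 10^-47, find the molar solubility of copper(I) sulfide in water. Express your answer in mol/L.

s = 1.9 × 10^-16 M

Cu2S(s) <=> 2 Cu^+ + S^2-
Ksp = [Cu^+]^2[S^2-]
If s mol/L of Cu2S dissolves, [Cu^+] = 2s and [S^2-] = s.
Ksp = (2s)^2s = 4s^3
Solving, s = (2.8 x 10^-47/4)^(1/3) = 1.9 x 10^-16 M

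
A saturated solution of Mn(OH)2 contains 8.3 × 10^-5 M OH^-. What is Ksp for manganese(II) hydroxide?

Mn(OH)2(s) ⇌ Mn^2+(aq) + 2 OH^-(aq)
Stoichiometry gives [Mn^2+] = (1/2)[OH^-] = 4.15 x 10^-5 M.
Ksp = [Mn^2+][OH^-]^2
Ksp = 4.15 × 10^-5 × (8.3 × 10^-5)^2 = 2.9 × 10^-13

Ksp = 2.9e-13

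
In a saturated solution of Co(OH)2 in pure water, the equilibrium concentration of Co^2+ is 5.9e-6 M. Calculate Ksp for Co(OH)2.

Ksp ≈ 8.2 × 10^-16

Co(OH)2(s) ⇌ Co^2+ + 2 OH^-
Stoichiometry gives [OH^-] = (2/1)[Co^2+] = 1.18 × 10^-5 M.
Ksp = [Co^2+][OH^-]^2
Ksp = 5.9 × 10^-6 × (1.18 x 10^-5)^2 = 8.2 × 10^-16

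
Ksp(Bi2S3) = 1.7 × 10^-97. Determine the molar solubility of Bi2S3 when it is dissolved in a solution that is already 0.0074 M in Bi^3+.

Bi2S3(s) ⇌ 2 Bi^3+(aq) + 3 S^2-(aq)
Ksp = [Bi^3+]^2[S^2-]^3
If s mol/L dissolves here, [Bi^3+] = 0.0074 + 2s ≈ 0.0074, [S^2-] = 3s (common-ion effect: Bi^3+ is already 0.0074 M).
Ksp ≈ (0.0074)^2 × (3s)^3
s = 4.9 × 10^-32 M
Check: 2s = 9.7 × 10^-32 ≪ 0.0074, so the approximation is valid.

s ≈ 4.9 x 10^-32 M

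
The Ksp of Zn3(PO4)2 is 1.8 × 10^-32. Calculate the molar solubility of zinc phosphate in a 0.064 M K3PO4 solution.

s = 5.5e-11 M

Zn3(PO4)2(s) <=> 3 Zn^2+ + 2 PO4^3-
Ksp = [Zn^2+]^3[PO4^3-]^2
Let s = moles of Zn3(PO4)2 that dissolve per litre. [Zn^2+] = 3s, [PO4^3-] = 0.064 + 2s ≈ 0.064 (Ksp is small, so little additional dissolves).
Ksp ≈ (3s)^3 × (0.064)^2
s = 5.5 × 10^-11 M
Check: 2s = 1.1 × 10^-10 ≪ 0.064, so the approximation is valid.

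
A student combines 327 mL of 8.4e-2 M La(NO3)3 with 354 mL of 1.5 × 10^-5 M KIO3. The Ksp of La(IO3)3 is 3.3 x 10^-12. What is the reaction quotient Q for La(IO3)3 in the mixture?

Q ≈ 1.9 × 10^-17

Total volume = 327 + 354 = 681 mL.
[La^3+] = 8.4 x 10^-2 × (327/681) = 4.03 × 10^-2 M
[IO3^-] = 1.5 × 10^-5 × (354/681) = 7.80 x 10^-6 M
La(IO3)3(s) <=> La^3+(aq) + 3 IO3^-(aq), so Q = [La^3+][IO3^-]^3
Q = (4.03 × 10^-2)(7.80 × 10^-6)^3 = 1.9 x 10^-17
Q < Ksp, so no precipitate of La(IO3)3 forms.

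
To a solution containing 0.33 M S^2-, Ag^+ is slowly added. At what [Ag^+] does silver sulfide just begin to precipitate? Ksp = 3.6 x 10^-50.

[Ag^+] = 3.3 × 10^-25 M

Ag2S(s) <=> 2 Ag^+ + S^2-
Ksp = [Ag^+]^2[S^2-]
Precipitation begins when Q = Ksp. With [S^2-] = 0.33 M:
3.6 x 10^-50 = (0.33) × [Ag^+]^2
[Ag^+] = (3.6 x 10^-50 / 3.3 × 10^-1)^(1/2) = 3.3 × 10^-25 M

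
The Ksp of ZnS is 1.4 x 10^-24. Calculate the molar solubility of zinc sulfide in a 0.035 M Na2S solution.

ZnS(s) ⇌ Zn^2+(aq) + S^2-(aq)
Ksp = [Zn^2+][S^2-]
If s mol/L dissolves here, [Zn^2+] = s, [S^2-] = 0.035 + s ≈ 0.035 (Ksp is small, so little additional dissolves).
Ksp ≈ s × 0.035
s = 4.0 × 10^-23 M
Check: s = 4.0 x 10^-23 ≪ 0.035, so the approximation is valid.

s ≈ 4.0e-23 M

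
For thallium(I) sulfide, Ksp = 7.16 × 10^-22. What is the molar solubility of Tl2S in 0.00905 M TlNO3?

s ≈ 8.74e-18 M

Tl2S(s) ⇌ 2 Tl^+(aq) + S^2-(aq)
Ksp = [Tl^+]^2[S^2-]
Let s be the molar solubility in this solution. [Tl^+] = 0.00905 + 2s ≈ 0.00905, [S^2-] = s (since Tl^+ from TlNO3 dominates).
Ksp ≈ (0.00905)^2 × s
s = 8.74 × 10^-18 M
Check: 2s = 1.7 × 10^-17 ≪ 0.00905, so the approximation is valid.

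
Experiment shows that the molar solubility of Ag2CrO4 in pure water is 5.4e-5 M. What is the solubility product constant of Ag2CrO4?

Ag2CrO4(s) ⇌ 2 Ag^+ + CrO4^2-
If s mol/L of Ag2CrO4 dissolves, [Ag^+] = 2s and [CrO4^2-] = s.
Ksp = [Ag^+]^2[CrO4^2-]
So Ksp = (2s)^2 × s = 4s^3
With s = 5.4 x 10^-5: Ksp = 6.3 × 10^-13

Ksp = 6.3 × 10^-13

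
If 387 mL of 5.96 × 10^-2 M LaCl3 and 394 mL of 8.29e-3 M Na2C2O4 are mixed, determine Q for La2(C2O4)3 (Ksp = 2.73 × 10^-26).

Total volume = 387 + 394 = 781 mL.
[La^3+] = 5.96 x 10^-2 × (387/781) = 2.953 x 10^-2 M
[C2O4^2-] = 8.29 × 10^-3 × (394/781) = 4.182 x 10^-3 M
La2(C2O4)3(s) <=> 2 La^3+ + 3 C2O4^2-, so Q = [La^3+]^2[C2O4^2-]^3
Q = (2.953 × 10^-2)^2(4.182 × 10^-3)^3 = 6.38 × 10^-11
Q > Ksp, so La2(C2O4)3 will precipitate.

Q ≈ 6.38 × 10^-11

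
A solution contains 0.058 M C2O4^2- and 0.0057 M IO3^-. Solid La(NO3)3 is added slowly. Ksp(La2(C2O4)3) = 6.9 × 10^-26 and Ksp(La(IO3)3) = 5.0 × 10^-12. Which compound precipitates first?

Each salt begins to precipitate when Q = Ksp, i.e. when [La^3+] reaches its threshold.
For La2(C2O4)3: 6.9 × 10^-26 = (0.058)^3 × [La^3+]^2  ⇒  [La^3+] = 1.9 × 10^-11 M.
For La(IO3)3: 5.0 × 10^-12 = (0.0057)^3 × [La^3+]  ⇒  [La^3+] = 2.7 x 10^-5 M.
The salt with the lower threshold [La^3+] precipitates first: La2(C2O4)3.

La2(C2O4)3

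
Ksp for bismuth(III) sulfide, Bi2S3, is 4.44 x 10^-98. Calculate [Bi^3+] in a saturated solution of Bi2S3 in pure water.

Bi2S3(s) <=> 2 Bi^3+(aq) + 3 S^2-(aq)
Ksp = [Bi^3+]^2[S^2-]^3
With molar solubility s: [Bi^3+] = 2s, [S^2-] = 3s.
So Ksp = (2s)^2 × (3s)^3 = 108s^5
s^5 = 4.44 x 10^-98 / 108, so s = 1.327 × 10^-20 M
[Bi^3+] = 2s = 2.65 × 10^-20 M

2.65 x 10^-20 M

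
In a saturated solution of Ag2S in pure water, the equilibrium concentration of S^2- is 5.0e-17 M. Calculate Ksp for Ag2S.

Ag2S(s) ⇌ 2 Ag^+(aq) + S^2-(aq)
Stoichiometry gives [Ag^+] = (2/1)[S^2-] = 1.00 × 10^-16 M.
Ksp = [Ag^+]^2[S^2-]
Ksp = (1.00 x 10^-16)^2 × 5.0 × 10^-17 = 5.0 × 10^-49

5.0 × 10^-49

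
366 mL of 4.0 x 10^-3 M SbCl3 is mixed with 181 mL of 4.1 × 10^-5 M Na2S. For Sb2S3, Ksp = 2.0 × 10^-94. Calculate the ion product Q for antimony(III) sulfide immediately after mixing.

1.8 x 10^-20

Total volume = 366 + 181 = 547 mL.
[Sb^3+] = 4.0 × 10^-3 × (366/547) = 2.68 x 10^-3 M
[S^2-] = 4.1 x 10^-5 × (181/547) = 1.36 × 10^-5 M
Sb2S3(s) ⇌ 2 Sb^3+ + 3 S^2-, so Q = [Sb^3+]^2[S^2-]^3
Q = (2.68 x 10^-3)^2(1.36 × 10^-5)^3 = 1.8 × 10^-20
Q > Ksp, so Sb2S3 will precipitate.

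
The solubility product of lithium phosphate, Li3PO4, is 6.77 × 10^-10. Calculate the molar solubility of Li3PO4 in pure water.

s = 2.24 × 10^-3 M

Li3PO4(s) <=> 3 Li^+(aq) + PO4^3-(aq)
Ksp = [Li^+]^3[PO4^3-]
Let s = molar solubility. Then [Li^+] = 3s and [PO4^3-] = s.
So Ksp = (3s)^3 × s = 27s^4
Solving, s = (6.77 × 10^-10/27)^(1/4) = 2.24 × 10^-3 M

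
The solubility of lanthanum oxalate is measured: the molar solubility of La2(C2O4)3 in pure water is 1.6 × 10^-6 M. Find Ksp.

La2(C2O4)3(s) <=> 2 La^3+ + 3 C2O4^2-
With molar solubility s: [La^3+] = 2s, [C2O4^2-] = 3s.
Ksp = [La^3+]^2[C2O4^2-]^3
Ksp = (2s)^2(3s)^3 = 108s^5
Ksp = 108 × (1.6 × 10^-6)^5 = 1.1 × 10^-27

Ksp = 1.1 x 10^-27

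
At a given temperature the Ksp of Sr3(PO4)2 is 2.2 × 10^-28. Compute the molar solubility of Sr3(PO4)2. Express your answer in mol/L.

1.2e-6 M

Sr3(PO4)2(s) ⇌ 3 Sr^2+ + 2 PO4^3-
Ksp = [Sr^2+]^3[PO4^3-]^2
With molar solubility s: [Sr^2+] = 3s, [PO4^3-] = 2s.
Substituting: Ksp = (3s)^3(2s)^2 = 108s^5
Solving, s = (2.2 × 10^-28/108)^(1/5) = 1.2 x 10^-6 M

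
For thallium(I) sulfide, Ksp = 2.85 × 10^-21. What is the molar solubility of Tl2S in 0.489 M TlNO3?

s ≈ 1.19e-20 M

Tl2S(s) ⇌ 2 Tl^+(aq) + S^2-(aq)
Ksp = [Tl^+]^2[S^2-]
If s mol/L dissolves here, [Tl^+] = 0.489 + 2s ≈ 0.489, [S^2-] = s (common-ion effect: Tl^+ is already 0.489 M).
Ksp ≈ (0.489)^2 × s
s = 1.19 x 10^-20 M
Check: 2s = 2.4 x 10^-20 ≪ 0.489, so the approximation is valid.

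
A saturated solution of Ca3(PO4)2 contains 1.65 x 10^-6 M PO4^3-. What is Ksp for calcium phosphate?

Ca3(PO4)2(s) ⇌ 3 Ca^2+(aq) + 2 PO4^3-(aq)
Stoichiometry gives [Ca^2+] = (3/2)[PO4^3-] = 2.475 × 10^-6 M.
Ksp = [Ca^2+]^3[PO4^3-]^2
Ksp = (2.475 × 10^-6)^3 × (1.65 × 10^-6)^2 = 4.13 × 10^-29

Ksp = 4.13e-29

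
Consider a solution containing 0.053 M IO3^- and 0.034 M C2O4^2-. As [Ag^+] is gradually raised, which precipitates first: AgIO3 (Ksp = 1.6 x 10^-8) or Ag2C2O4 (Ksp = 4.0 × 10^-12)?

Precipitation of each salt starts when its ion product equals its Ksp.
For AgIO3: 1.6 x 10^-8 = 0.053 × [Ag^+]  ⇒  [Ag^+] = 3.0 × 10^-7 M.
For Ag2C2O4: 4.0 × 10^-12 = 0.034 × [Ag^+]^2  ⇒  [Ag^+] = 1.1 × 10^-5 M.
The salt with the lower threshold [Ag^+] precipitates first: AgIO3.

AgIO3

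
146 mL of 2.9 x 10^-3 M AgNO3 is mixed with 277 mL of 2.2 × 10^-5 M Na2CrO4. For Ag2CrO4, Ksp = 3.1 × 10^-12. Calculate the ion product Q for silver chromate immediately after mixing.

Total volume = 146 + 277 = 423 mL.
[Ag^+] = 2.9 × 10^-3 × (146/423) = 1.00 × 10^-3 M
[CrO4^2-] = 2.2 × 10^-5 × (277/423) = 1.44 × 10^-5 M
Ag2CrO4(s) ⇌ 2 Ag^+(aq) + CrO4^2-(aq), so Q = [Ag^+]^2[CrO4^2-]
Q = (1.00 × 10^-3)^2(1.44 x 10^-5) = 1.4 × 10^-11
Q > Ksp, so Ag2CrO4 will precipitate.

Q ≈ 1.4 × 10^-11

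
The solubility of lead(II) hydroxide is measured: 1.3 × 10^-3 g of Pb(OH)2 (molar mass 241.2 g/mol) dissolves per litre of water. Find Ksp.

Molar solubility s = (1.3 x 10^-3 g/L) / (241.2 g/mol) = 5.39 × 10^-6 M.
Pb(OH)2(s) ⇌ Pb^2+(aq) + 2 OH^-(aq)
Let s = molar solubility. Then [Pb^2+] = s and [OH^-] = 2s.
Ksp = [Pb^2+][OH^-]^2
Ksp = s(2s)^2 = 4s^3
Ksp = 4 × (5.39 × 10^-6)^3 = 6.3 × 10^-16

6.3 x 10^-16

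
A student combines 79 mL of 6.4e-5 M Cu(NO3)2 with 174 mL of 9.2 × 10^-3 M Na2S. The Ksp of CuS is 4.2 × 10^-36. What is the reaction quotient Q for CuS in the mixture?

Q = 1.3 × 10^-7

Total volume = 79 + 174 = 253 mL.
[Cu^2+] = 6.4 × 10^-5 × (79/253) = 2.00 × 10^-5 M
[S^2-] = 9.2 x 10^-3 × (174/253) = 6.33 × 10^-3 M
CuS(s) <=> Cu^2+(aq) + S^2-(aq), so Q = [Cu^2+][S^2-]
Q = (2.00 × 10^-5)(6.33 × 10^-3) = 1.3 × 10^-7
Q > Ksp, so CuS will precipitate.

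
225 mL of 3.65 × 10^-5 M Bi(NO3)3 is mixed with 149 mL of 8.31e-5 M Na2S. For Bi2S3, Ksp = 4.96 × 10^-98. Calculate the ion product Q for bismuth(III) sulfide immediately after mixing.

1.75 × 10^-23

Total volume = 225 + 149 = 374 mL.
[Bi^3+] = 3.65 × 10^-5 × (225/374) = 2.196 x 10^-5 M
[S^2-] = 8.31 x 10^-5 × (149/374) = 3.311 × 10^-5 M
Bi2S3(s) ⇌ 2 Bi^3+(aq) + 3 S^2-(aq), so Q = [Bi^3+]^2[S^2-]^3
Q = (2.196 × 10^-5)^2(3.311 × 10^-5)^3 = 1.75 x 10^-23
Q > Ksp, so Bi2S3 will precipitate.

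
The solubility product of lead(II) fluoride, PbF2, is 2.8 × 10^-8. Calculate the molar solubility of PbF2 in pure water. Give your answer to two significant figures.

PbF2(s) <=> Pb^2+(aq) + 2 F^-(aq)
Ksp = [Pb^2+][F^-]^2
Let s = molar solubility. Then [Pb^2+] = s and [F^-] = 2s.
So Ksp = s × (2s)^2 = 4s^3
Solving, s = (2.8 × 10^-8/4)^(1/3) = 1.9 x 10^-3 M

s = 1.9 x 10^-3 M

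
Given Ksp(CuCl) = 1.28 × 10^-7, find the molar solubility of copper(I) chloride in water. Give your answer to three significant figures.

s = 3.58 × 10^-4 M

CuCl(s) ⇌ Cu^+(aq) + Cl^-(aq)
Ksp = [Cu^+][Cl^-]
For each mole of CuCl that dissolves: [Cu^+] = s, [Cl^-] = s.
Ksp = s × s = s^2
s = √(1.28 × 10^-7) = 3.58 x 10^-4 M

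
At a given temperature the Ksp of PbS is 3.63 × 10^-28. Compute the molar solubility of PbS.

1.91e-14 M

PbS(s) <=> Pb^2+(aq) + S^2-(aq)
Ksp = [Pb^2+][S^2-]
Let s = molar solubility. Then [Pb^2+] = s and [S^2-] = s.
Ksp = s^2
s = √(3.63 × 10^-28) = 1.91 × 10^-14 M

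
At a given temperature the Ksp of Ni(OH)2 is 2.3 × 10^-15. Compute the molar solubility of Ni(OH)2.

Ni(OH)2(s) ⇌ Ni^2+ + 2 OH^-
Ksp = [Ni^2+][OH^-]^2
With molar solubility s: [Ni^2+] = s, [OH^-] = 2s.
So Ksp = s × (2s)^2 = 4s^3
s = (2.3 × 10^-15 / 4)^(1/3) = 8.3 × 10^-6 M

s = 8.3 × 10^-6 M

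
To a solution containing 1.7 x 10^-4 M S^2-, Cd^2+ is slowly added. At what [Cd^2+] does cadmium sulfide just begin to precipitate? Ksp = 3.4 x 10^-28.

[Cd^2+] = 2.0e-24 M

CdS(s) <=> Cd^2+ + S^2-
Ksp = [Cd^2+][S^2-]
Precipitation begins when Q = Ksp. With [S^2-] = 1.7 x 10^-4 M:
3.4 x 10^-28 = (1.7 x 10^-4) × [Cd^2+]
[Cd^2+] = (3.4 x 10^-28 / 1.7 x 10^-4) = 2.0 x 10^-24 M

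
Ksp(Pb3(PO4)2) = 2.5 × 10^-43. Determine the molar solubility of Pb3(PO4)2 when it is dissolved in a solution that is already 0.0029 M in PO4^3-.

s = 1.0 × 10^-13 M

Pb3(PO4)2(s) <=> 3 Pb^2+ + 2 PO4^3-
Ksp = [Pb^2+]^3[PO4^3-]^2
Let s = moles of Pb3(PO4)2 that dissolve per litre. [Pb^2+] = 3s, [PO4^3-] = 0.0029 + 2s ≈ 0.0029 (Ksp is small, so little additional dissolves).
Ksp ≈ (3s)^3 × (0.0029)^2
s = 1.0 × 10^-13 M
Check: 2s = 2.1 × 10^-13 ≪ 0.0029, so the approximation is valid.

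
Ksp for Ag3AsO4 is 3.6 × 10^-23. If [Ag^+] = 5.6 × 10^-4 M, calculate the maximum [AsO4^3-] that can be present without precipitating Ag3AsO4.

Ag3AsO4(s) ⇌ 3 Ag^+ + AsO4^3-
Ksp = [Ag^+]^3[AsO4^3-]
Precipitation begins when Q = Ksp. With [Ag^+] = 5.6 × 10^-4 M:
3.6 × 10^-23 = (5.6 × 10^-4)^3 × [AsO4^3-]
[AsO4^3-] = (3.6 × 10^-23 / 1.76 x 10^-10) = 2.0 × 10^-13 M

[AsO4^3-] ≈ 2.0 × 10^-13 M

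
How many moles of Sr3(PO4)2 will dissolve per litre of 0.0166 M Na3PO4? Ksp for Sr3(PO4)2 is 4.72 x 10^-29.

s ≈ 1.85 x 10^-9 M

Sr3(PO4)2(s) <=> 3 Sr^2+ + 2 PO4^3-
Ksp = [Sr^2+]^3[PO4^3-]^2
If s mol/L dissolves here, [Sr^2+] = 3s, [PO4^3-] = 0.0166 + 2s ≈ 0.0166 (Ksp is small, so little additional dissolves).
Ksp ≈ (3s)^3 × (0.0166)^2
s = 1.85 × 10^-9 M
Check: 2s = 3.7 × 10^-9 ≪ 0.0166, so the approximation is valid.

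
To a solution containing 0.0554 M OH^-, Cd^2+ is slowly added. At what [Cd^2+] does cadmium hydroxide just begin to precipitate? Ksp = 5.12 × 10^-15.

1.67 × 10^-12 M

Cd(OH)2(s) ⇌ Cd^2+ + 2 OH^-
Ksp = [Cd^2+][OH^-]^2
Precipitation begins when Q = Ksp. With [OH^-] = 0.0554 M:
5.12 × 10^-15 = (0.0554)^2 × [Cd^2+]
[Cd^2+] = (5.12 × 10^-15 / 3.069 × 10^-3) = 1.67 × 10^-12 M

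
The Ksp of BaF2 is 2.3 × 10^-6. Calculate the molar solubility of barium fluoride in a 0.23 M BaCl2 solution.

1.6 x 10^-3 M

BaF2(s) <=> Ba^2+ + 2 F^-
Ksp = [Ba^2+][F^-]^2
Let s = moles of BaF2 that dissolve per litre. [Ba^2+] = 0.23 + s ≈ 0.23, [F^-] = 2s (since Ba^2+ from BaCl2 dominates).
Ksp ≈ 0.23 × (2s)^2
s = 1.6 × 10^-3 M
Check: s = 1.6 x 10^-3 ≪ 0.23, so the approximation is valid.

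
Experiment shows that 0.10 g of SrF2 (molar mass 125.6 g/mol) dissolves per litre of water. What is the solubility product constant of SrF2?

Ksp = 2.0 × 10^-9

Molar solubility s = (1.0 x 10^-1 g/L) / (125.6 g/mol) = 7.96 x 10^-4 M.
SrF2(s) ⇌ Sr^2+(aq) + 2 F^-(aq)
With molar solubility s: [Sr^2+] = s, [F^-] = 2s.
Ksp = [Sr^2+][F^-]^2
So Ksp = s × (2s)^2 = 4s^3
With s = 7.96 × 10^-4: Ksp = 2.0 × 10^-9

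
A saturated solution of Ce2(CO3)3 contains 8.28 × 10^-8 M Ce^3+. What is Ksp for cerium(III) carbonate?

Ce2(CO3)3(s) <=> 2 Ce^3+ + 3 CO3^2-
Stoichiometry gives [CO3^2-] = (3/2)[Ce^3+] = 1.242 × 10^-7 M.
Ksp = [Ce^3+]^2[CO3^2-]^3
Ksp = (8.28 x 10^-8)^2 × (1.242 × 10^-7)^3 = 1.31 × 10^-35

Ksp = 1.31e-35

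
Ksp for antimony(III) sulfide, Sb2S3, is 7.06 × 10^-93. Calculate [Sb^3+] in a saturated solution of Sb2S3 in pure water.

Sb2S3(s) <=> 2 Sb^3+(aq) + 3 S^2-(aq)
Ksp = [Sb^3+]^2[S^2-]^3
With molar solubility s: [Sb^3+] = 2s, [S^2-] = 3s.
Substituting: Ksp = (2s)^2(3s)^3 = 108s^5
Solving, s = (7.06 × 10^-93/108)^(1/5) = 1.456 x 10^-19 M
[Sb^3+] = 2s = 2.91 x 10^-19 M

2.91 × 10^-19 M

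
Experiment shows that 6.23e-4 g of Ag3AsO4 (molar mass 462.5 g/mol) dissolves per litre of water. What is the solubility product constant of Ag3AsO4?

8.89 × 10^-23

Molar solubility s = (6.23 × 10^-4 g/L) / (462.5 g/mol) = 1.347 × 10^-6 M.
Ag3AsO4(s) ⇌ 3 Ag^+ + AsO4^3-
If s mol/L of Ag3AsO4 dissolves, [Ag^+] = 3s and [AsO4^3-] = s.
Ksp = [Ag^+]^3[AsO4^3-]
So Ksp = (3s)^3 × s = 27s^4
With s = 1.347 × 10^-6: Ksp = 8.89 × 10^-23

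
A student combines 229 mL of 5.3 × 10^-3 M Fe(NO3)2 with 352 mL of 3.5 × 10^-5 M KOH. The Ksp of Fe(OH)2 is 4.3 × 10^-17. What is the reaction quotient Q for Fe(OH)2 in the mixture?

9.4 × 10^-13

Total volume = 229 + 352 = 581 mL.
[Fe^2+] = 5.3 x 10^-3 × (229/581) = 2.09 × 10^-3 M
[OH^-] = 3.5 × 10^-5 × (352/581) = 2.12 × 10^-5 M
Fe(OH)2(s) <=> Fe^2+(aq) + 2 OH^-(aq), so Q = [Fe^2+][OH^-]^2
Q = (2.09 × 10^-3)(2.12 × 10^-5)^2 = 9.4 x 10^-13
Q > Ksp, so Fe(OH)2 will precipitate.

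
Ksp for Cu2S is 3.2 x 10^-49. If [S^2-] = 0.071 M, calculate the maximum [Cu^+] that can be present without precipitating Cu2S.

Cu2S(s) <=> 2 Cu^+ + S^2-
Ksp = [Cu^+]^2[S^2-]
Precipitation begins when Q = Ksp. With [S^2-] = 0.071 M:
3.2 x 10^-49 = (0.071) × [Cu^+]^2
[Cu^+] = (3.2 x 10^-49 / 7.1 × 10^-2)^(1/2) = 2.1 × 10^-24 M

[Cu^+] = 2.1 × 10^-24 M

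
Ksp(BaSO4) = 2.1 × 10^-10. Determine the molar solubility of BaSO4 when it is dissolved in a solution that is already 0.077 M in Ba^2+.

2.7 × 10^-9 M

BaSO4(s) ⇌ Ba^2+ + SO4^2-
Ksp = [Ba^2+][SO4^2-]
Let s be the molar solubility in this solution. [Ba^2+] = 0.077 + s ≈ 0.077, [SO4^2-] = s (common-ion effect: Ba^2+ is already 0.077 M).
Ksp ≈ 0.077 × s
s = 2.7 × 10^-9 M
Check: s = 2.7 x 10^-9 ≪ 0.077, so the approximation is valid.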